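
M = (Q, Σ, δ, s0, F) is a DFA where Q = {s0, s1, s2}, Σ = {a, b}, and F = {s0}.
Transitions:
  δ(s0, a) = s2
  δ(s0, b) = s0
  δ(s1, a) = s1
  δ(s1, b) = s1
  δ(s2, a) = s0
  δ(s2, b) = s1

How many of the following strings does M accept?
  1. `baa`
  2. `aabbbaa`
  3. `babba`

2

`baa`: accepted
`aabbbaa`: accepted
`babba`: rejected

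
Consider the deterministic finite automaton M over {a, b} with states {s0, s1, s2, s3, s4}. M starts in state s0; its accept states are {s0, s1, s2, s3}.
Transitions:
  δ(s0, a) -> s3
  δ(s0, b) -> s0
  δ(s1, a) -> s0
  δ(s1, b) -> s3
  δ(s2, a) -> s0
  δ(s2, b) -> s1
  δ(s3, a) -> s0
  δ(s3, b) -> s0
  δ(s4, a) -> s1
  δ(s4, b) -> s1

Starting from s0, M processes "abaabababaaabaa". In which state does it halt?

s0

s0 --a--> s3
s3 --b--> s0
s0 --a--> s3
s3 --a--> s0
s0 --b--> s0
s0 --a--> s3
s3 --b--> s0
s0 --a--> s3
s3 --b--> s0
s0 --a--> s3
s3 --a--> s0
s0 --a--> s3
s3 --b--> s0
s0 --a--> s3
s3 --a--> s0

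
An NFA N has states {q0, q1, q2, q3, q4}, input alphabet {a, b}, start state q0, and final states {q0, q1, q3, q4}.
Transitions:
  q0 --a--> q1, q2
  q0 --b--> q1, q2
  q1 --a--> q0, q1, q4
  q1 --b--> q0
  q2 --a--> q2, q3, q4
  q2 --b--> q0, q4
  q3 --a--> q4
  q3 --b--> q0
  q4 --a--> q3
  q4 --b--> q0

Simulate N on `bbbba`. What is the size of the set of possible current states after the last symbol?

Start: {q0}
read b: {q1, q2}
read b: {q0, q4}
read b: {q0, q1, q2}
read b: {q0, q1, q2, q4}
read a: {q0, q1, q2, q3, q4}
Final reachable set {q0, q1, q2, q3, q4} has 5 states.

5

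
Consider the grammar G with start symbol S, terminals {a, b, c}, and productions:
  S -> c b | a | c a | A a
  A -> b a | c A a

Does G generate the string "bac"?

no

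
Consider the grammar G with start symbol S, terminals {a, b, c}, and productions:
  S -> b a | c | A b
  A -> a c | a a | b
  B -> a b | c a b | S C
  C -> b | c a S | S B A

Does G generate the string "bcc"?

no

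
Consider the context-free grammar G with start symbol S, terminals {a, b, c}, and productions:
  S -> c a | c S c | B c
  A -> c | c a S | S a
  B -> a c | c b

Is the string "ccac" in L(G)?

yes

S ⇒ cSc ⇒ ccac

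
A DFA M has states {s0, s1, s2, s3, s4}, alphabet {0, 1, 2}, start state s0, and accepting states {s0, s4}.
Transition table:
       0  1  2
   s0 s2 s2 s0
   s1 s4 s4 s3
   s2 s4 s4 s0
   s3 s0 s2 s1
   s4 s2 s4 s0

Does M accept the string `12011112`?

accepted

s0 --1--> s2
s2 --2--> s0
s0 --0--> s2
s2 --1--> s4
s4 --1--> s4
s4 --1--> s4
s4 --1--> s4
s4 --2--> s0
End in state s0, which is an accepting state.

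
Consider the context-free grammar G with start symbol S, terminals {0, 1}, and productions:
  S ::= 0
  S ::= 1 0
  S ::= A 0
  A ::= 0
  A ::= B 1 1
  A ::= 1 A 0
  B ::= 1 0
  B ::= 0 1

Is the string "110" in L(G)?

no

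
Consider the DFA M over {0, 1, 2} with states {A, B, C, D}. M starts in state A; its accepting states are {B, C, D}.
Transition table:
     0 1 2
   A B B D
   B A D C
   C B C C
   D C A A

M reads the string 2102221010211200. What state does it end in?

A

A --2--> D
D --1--> A
A --0--> B
B --2--> C
C --2--> C
C --2--> C
C --1--> C
C --0--> B
B --1--> D
D --0--> C
C --2--> C
C --1--> C
C --1--> C
C --2--> C
C --0--> B
B --0--> A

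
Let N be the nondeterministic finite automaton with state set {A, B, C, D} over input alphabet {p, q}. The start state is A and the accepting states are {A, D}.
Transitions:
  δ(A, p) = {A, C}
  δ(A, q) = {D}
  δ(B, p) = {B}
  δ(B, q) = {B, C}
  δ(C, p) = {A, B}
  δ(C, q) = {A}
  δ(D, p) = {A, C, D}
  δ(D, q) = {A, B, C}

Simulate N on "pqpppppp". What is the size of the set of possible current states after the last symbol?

Start: {A}
read p: {A, C}
read q: {A, D}
read p: {A, C, D}
read p: {A, B, C, D}
read p: {A, B, C, D}
read p: {A, B, C, D}
read p: {A, B, C, D}
read p: {A, B, C, D}
Final reachable set {A, B, C, D} has 4 states.

4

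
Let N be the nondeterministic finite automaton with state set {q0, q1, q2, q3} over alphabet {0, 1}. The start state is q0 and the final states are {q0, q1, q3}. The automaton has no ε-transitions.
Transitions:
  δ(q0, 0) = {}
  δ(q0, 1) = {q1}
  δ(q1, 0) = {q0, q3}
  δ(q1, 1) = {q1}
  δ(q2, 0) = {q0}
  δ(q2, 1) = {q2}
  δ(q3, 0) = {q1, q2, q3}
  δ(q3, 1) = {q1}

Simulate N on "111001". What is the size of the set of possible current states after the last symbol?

2

Start: {q0}
read 1: {q1}
read 1: {q1}
read 1: {q1}
read 0: {q0, q3}
read 0: {q1, q2, q3}
read 1: {q1, q2}
Final reachable set {q1, q2} has 2 states.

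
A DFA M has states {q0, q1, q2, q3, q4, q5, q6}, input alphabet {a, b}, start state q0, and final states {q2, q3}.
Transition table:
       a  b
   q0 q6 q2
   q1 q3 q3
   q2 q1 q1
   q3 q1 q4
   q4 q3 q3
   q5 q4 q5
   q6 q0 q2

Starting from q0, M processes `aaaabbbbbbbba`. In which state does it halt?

q0 --a--> q6
q6 --a--> q0
q0 --a--> q6
q6 --a--> q0
q0 --b--> q2
q2 --b--> q1
q1 --b--> q3
q3 --b--> q4
q4 --b--> q3
q3 --b--> q4
q4 --b--> q3
q3 --b--> q4
q4 --a--> q3

q3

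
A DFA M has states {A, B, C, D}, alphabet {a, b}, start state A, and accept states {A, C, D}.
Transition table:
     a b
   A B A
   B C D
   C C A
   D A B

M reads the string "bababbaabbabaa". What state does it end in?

A --b--> A
A --a--> B
B --b--> D
D --a--> A
A --b--> A
A --b--> A
A --a--> B
B --a--> C
C --b--> A
A --b--> A
A --a--> B
B --b--> D
D --a--> A
A --a--> B

B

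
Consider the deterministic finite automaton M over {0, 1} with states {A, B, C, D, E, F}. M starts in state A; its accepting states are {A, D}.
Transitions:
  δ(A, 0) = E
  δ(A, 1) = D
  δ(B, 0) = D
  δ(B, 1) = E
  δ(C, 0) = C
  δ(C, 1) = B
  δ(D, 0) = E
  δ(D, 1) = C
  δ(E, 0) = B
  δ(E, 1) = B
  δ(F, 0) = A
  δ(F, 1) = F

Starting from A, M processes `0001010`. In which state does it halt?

A --0--> E
E --0--> B
B --0--> D
D --1--> C
C --0--> C
C --1--> B
B --0--> D

D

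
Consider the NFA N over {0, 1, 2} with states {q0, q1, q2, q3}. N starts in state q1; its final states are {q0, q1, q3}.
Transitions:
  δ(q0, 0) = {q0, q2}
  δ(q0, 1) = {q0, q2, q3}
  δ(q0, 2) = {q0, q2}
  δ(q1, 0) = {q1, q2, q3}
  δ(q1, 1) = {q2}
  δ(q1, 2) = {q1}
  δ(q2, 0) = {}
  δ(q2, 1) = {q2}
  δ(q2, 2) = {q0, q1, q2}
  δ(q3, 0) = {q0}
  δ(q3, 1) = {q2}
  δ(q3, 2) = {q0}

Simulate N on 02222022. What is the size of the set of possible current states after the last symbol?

Start: {q1}
read 0: {q1, q2, q3}
read 2: {q0, q1, q2}
read 2: {q0, q1, q2}
read 2: {q0, q1, q2}
read 2: {q0, q1, q2}
read 0: {q0, q1, q2, q3}
read 2: {q0, q1, q2}
read 2: {q0, q1, q2}
Final reachable set {q0, q1, q2} has 3 states.

3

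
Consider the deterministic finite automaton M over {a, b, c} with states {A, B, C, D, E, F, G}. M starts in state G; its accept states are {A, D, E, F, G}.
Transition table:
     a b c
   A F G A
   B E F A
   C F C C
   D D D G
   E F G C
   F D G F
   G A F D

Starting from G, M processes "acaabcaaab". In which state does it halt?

G --a--> A
A --c--> A
A --a--> F
F --a--> D
D --b--> D
D --c--> G
G --a--> A
A --a--> F
F --a--> D
D --b--> D

D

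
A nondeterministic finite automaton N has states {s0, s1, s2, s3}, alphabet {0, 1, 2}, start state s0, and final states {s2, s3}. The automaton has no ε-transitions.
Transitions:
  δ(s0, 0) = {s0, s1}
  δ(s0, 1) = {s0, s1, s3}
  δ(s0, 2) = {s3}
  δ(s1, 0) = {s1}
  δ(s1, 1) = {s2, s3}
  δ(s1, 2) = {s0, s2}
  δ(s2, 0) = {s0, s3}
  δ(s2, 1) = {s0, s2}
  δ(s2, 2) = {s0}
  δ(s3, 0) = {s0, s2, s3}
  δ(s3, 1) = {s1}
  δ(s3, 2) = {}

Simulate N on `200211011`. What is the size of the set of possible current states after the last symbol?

Start: {s0}
read 2: {s3}
read 0: {s0, s2, s3}
read 0: {s0, s1, s2, s3}
read 2: {s0, s2, s3}
read 1: {s0, s1, s2, s3}
read 1: {s0, s1, s2, s3}
read 0: {s0, s1, s2, s3}
read 1: {s0, s1, s2, s3}
read 1: {s0, s1, s2, s3}
Final reachable set {s0, s1, s2, s3} has 4 states.

4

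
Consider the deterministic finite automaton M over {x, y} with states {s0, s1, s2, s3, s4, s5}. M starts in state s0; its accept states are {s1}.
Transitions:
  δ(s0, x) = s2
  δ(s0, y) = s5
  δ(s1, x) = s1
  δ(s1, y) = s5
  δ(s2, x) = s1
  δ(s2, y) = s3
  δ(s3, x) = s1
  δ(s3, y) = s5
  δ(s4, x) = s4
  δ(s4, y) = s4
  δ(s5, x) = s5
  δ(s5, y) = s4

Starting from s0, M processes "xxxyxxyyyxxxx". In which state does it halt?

s0 --x--> s2
s2 --x--> s1
s1 --x--> s1
s1 --y--> s5
s5 --x--> s5
s5 --x--> s5
s5 --y--> s4
s4 --y--> s4
s4 --y--> s4
s4 --x--> s4
s4 --x--> s4
s4 --x--> s4
s4 --x--> s4

s4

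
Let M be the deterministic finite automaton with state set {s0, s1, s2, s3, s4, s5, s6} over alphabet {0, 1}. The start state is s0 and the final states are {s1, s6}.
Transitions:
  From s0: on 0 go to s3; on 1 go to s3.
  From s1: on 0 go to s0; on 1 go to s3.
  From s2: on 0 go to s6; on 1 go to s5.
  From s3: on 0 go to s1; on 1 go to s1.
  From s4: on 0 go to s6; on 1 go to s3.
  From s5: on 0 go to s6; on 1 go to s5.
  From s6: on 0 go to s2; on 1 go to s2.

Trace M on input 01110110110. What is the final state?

s0 --0--> s3
s3 --1--> s1
s1 --1--> s3
s3 --1--> s1
s1 --0--> s0
s0 --1--> s3
s3 --1--> s1
s1 --0--> s0
s0 --1--> s3
s3 --1--> s1
s1 --0--> s0

s0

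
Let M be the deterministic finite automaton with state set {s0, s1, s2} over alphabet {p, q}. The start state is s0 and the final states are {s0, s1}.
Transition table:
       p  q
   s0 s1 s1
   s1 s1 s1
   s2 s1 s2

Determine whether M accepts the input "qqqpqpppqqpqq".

accepted

s0 --q--> s1
s1 --q--> s1
s1 --q--> s1
s1 --p--> s1
s1 --q--> s1
s1 --p--> s1
s1 --p--> s1
s1 --p--> s1
s1 --q--> s1
s1 --q--> s1
s1 --p--> s1
s1 --q--> s1
s1 --q--> s1
End in state s1, which is an accepting state.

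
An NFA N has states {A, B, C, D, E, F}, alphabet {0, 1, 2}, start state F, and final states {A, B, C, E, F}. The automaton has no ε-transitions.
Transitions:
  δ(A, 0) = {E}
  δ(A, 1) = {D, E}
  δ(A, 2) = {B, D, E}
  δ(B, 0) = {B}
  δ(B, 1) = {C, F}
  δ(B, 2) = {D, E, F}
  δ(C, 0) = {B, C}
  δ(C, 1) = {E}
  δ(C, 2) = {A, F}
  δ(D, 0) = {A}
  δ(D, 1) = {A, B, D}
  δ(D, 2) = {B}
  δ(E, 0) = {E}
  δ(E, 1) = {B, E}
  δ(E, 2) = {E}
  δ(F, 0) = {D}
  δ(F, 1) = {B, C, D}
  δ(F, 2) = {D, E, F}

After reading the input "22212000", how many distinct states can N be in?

Start: {F}
read 2: {D, E, F}
read 2: {B, D, E, F}
read 2: {B, D, E, F}
read 1: {A, B, C, D, E, F}
read 2: {A, B, D, E, F}
read 0: {A, B, D, E}
read 0: {A, B, E}
read 0: {B, E}
Final reachable set {B, E} has 2 states.

2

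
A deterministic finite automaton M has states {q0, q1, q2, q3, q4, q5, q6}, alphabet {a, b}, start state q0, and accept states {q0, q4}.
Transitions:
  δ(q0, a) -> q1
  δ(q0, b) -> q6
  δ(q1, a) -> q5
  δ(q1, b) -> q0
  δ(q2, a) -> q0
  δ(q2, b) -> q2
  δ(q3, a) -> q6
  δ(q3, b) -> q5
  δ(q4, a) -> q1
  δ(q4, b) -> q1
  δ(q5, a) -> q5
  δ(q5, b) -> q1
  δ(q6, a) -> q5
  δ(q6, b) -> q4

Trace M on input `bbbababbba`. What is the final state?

q5

q0 --b--> q6
q6 --b--> q4
q4 --b--> q1
q1 --a--> q5
q5 --b--> q1
q1 --a--> q5
q5 --b--> q1
q1 --b--> q0
q0 --b--> q6
q6 --a--> q5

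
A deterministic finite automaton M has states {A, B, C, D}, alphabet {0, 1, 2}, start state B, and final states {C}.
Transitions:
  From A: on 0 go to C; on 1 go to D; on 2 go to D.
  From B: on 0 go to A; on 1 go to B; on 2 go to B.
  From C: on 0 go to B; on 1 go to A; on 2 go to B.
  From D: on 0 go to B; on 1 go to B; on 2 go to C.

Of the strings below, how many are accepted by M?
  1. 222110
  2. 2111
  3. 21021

0

222110: rejected
2111: rejected
21021: rejected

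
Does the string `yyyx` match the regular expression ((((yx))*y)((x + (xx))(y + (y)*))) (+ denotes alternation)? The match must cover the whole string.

No split of yyyx into u·v has (((yx))*y) matching u and ((x+(xx))(y+(y)*)) matching v.

no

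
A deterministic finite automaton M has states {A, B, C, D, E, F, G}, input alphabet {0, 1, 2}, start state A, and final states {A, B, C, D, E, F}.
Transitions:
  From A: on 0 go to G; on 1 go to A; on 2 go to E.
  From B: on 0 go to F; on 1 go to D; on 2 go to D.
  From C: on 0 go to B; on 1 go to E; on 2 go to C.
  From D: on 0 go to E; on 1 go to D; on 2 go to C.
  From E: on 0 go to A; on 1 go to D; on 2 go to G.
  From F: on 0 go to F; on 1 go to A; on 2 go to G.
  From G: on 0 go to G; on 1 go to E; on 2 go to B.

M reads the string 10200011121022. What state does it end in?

A --1--> A
A --0--> G
G --2--> B
B --0--> F
F --0--> F
F --0--> F
F --1--> A
A --1--> A
A --1--> A
A --2--> E
E --1--> D
D --0--> E
E --2--> G
G --2--> B

B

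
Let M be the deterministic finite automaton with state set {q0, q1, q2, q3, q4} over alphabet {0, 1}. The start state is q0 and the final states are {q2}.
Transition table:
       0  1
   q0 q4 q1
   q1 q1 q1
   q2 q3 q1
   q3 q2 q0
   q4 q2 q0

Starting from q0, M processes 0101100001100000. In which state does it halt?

q1

q0 --0--> q4
q4 --1--> q0
q0 --0--> q4
q4 --1--> q0
q0 --1--> q1
q1 --0--> q1
q1 --0--> q1
q1 --0--> q1
q1 --0--> q1
q1 --1--> q1
q1 --1--> q1
q1 --0--> q1
q1 --0--> q1
q1 --0--> q1
q1 --0--> q1
q1 --0--> q1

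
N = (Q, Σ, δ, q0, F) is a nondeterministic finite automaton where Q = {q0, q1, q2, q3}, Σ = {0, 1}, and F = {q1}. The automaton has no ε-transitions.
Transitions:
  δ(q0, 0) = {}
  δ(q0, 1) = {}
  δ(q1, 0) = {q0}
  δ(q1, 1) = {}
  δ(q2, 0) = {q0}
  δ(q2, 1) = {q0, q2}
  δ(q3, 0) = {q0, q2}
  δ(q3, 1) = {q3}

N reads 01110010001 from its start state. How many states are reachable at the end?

0

Start: {q0}
read 0: {}
The reachable set is empty and stays empty for the remaining 10 symbols.
Final reachable set {} has 0 states.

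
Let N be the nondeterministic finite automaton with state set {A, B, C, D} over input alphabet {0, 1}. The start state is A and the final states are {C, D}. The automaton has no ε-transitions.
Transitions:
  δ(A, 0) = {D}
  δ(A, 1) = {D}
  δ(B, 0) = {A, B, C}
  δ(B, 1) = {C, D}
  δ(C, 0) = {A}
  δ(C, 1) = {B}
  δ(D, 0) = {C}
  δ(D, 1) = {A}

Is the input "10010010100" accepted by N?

accepted

Start: {A}
read 1: {D}
read 0: {C}
read 0: {A}
read 1: {D}
read 0: {C}
read 0: {A}
read 1: {D}
read 0: {C}
read 1: {B}
read 0: {A, B, C}
read 0: {A, B, C, D}
Reachable ∩ accepting = {C, D} — nonempty.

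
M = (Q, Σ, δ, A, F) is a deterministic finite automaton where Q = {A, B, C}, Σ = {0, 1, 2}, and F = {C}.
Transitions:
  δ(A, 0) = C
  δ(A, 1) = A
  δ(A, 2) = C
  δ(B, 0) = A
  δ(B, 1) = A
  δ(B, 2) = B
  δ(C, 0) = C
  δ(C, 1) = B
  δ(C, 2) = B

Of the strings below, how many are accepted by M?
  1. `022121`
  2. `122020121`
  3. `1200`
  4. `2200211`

`022121`: rejected
`122020121`: rejected
`1200`: accepted
`2200211`: rejected

1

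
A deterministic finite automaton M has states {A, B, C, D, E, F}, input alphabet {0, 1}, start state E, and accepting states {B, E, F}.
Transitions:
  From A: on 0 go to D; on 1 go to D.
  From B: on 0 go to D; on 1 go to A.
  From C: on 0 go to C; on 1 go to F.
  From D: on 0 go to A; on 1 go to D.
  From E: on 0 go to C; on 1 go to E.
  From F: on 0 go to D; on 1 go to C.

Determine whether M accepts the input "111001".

E --1--> E
E --1--> E
E --1--> E
E --0--> C
C --0--> C
C --1--> F
End in state F, which is an accepting state.

accepted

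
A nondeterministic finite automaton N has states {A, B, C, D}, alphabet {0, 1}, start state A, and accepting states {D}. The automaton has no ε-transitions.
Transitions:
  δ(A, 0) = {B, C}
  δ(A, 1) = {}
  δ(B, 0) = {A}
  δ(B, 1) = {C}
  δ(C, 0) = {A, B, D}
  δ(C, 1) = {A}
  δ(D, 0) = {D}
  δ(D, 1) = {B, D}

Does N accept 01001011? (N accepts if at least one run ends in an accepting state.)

accepted

Start: {A}
read 0: {B, C}
read 1: {A, C}
read 0: {A, B, C, D}
read 0: {A, B, C, D}
read 1: {A, B, C, D}
read 0: {A, B, C, D}
read 1: {A, B, C, D}
read 1: {A, B, C, D}
Reachable ∩ accepting = {D} — nonempty.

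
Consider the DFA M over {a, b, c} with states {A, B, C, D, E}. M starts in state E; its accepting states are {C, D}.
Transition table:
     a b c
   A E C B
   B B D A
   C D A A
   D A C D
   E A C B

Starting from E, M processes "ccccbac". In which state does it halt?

D

E --c--> B
B --c--> A
A --c--> B
B --c--> A
A --b--> C
C --a--> D
D --c--> D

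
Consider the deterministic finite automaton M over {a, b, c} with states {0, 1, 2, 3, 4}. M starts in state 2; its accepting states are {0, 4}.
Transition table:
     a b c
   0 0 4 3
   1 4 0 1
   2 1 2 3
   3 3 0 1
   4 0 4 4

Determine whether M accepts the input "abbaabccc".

accepted

2 --a--> 1
1 --b--> 0
0 --b--> 4
4 --a--> 0
0 --a--> 0
0 --b--> 4
4 --c--> 4
4 --c--> 4
4 --c--> 4
End in state 4, which is an accepting state.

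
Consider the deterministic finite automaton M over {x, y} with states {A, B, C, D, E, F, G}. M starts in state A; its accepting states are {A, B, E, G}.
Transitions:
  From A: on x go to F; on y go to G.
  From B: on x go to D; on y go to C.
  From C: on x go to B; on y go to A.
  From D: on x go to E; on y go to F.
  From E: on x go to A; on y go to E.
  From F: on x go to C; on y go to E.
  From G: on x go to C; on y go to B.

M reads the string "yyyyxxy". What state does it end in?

A --y--> G
G --y--> B
B --y--> C
C --y--> A
A --x--> F
F --x--> C
C --y--> A

A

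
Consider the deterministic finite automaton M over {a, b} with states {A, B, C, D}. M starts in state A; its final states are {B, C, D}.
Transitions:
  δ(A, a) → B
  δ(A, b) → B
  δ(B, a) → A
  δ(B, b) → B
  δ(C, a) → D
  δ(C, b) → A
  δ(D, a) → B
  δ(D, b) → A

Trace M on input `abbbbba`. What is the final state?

A --a--> B
B --b--> B
B --b--> B
B --b--> B
B --b--> B
B --b--> B
B --a--> A

A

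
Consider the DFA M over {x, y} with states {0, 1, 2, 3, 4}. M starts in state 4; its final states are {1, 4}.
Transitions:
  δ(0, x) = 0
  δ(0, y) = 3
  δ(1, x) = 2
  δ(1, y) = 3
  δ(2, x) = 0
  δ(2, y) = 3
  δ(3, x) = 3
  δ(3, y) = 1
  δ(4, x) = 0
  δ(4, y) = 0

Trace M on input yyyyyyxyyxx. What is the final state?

4 --y--> 0
0 --y--> 3
3 --y--> 1
1 --y--> 3
3 --y--> 1
1 --y--> 3
3 --x--> 3
3 --y--> 1
1 --y--> 3
3 --x--> 3
3 --x--> 3

3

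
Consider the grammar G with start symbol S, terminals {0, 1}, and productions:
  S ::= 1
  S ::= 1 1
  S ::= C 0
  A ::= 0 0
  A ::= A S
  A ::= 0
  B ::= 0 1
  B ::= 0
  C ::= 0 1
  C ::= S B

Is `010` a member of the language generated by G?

S ⇒ C0 ⇒ 010

yes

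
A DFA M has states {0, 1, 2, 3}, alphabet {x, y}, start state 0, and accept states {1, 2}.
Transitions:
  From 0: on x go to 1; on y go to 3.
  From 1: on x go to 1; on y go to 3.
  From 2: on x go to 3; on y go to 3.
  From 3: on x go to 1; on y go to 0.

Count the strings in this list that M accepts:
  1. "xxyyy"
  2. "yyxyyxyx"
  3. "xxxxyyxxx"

"xxyyy": rejected
"yyxyyxyx": accepted
"xxxxyyxxx": accepted

2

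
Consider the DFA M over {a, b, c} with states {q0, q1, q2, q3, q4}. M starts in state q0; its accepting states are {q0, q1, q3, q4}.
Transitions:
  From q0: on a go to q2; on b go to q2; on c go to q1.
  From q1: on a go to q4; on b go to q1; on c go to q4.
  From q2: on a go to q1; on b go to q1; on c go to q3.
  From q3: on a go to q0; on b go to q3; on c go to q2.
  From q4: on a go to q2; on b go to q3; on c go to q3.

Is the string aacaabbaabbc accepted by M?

q0 --a--> q2
q2 --a--> q1
q1 --c--> q4
q4 --a--> q2
q2 --a--> q1
q1 --b--> q1
q1 --b--> q1
q1 --a--> q4
q4 --a--> q2
q2 --b--> q1
q1 --b--> q1
q1 --c--> q4
End in state q4, which is an accepting state.

accepted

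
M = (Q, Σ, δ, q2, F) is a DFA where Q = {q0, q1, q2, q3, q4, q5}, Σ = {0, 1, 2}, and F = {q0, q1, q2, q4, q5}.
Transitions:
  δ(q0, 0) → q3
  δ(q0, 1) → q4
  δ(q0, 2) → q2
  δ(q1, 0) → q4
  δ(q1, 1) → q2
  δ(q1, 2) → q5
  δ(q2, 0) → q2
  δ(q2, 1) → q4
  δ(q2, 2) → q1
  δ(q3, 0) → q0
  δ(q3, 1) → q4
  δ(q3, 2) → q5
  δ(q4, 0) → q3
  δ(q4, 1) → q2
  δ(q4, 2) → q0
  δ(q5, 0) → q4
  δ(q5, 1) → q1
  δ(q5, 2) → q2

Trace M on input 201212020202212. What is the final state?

q2 --2--> q1
q1 --0--> q4
q4 --1--> q2
q2 --2--> q1
q1 --1--> q2
q2 --2--> q1
q1 --0--> q4
q4 --2--> q0
q0 --0--> q3
q3 --2--> q5
q5 --0--> q4
q4 --2--> q0
q0 --2--> q2
q2 --1--> q4
q4 --2--> q0

q0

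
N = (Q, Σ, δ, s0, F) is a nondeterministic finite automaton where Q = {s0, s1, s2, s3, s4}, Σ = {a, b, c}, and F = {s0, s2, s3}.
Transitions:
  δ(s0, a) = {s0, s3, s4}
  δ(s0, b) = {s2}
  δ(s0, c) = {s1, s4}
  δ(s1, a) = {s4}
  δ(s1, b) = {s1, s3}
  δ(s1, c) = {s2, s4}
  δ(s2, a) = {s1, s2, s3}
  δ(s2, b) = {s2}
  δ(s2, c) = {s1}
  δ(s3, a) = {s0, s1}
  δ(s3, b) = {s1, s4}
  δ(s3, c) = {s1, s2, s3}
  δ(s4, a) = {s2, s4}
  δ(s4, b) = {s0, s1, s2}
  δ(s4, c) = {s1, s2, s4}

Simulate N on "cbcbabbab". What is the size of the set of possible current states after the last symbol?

Start: {s0}
read c: {s1, s4}
read b: {s0, s1, s2, s3}
read c: {s1, s2, s3, s4}
read b: {s0, s1, s2, s3, s4}
read a: {s0, s1, s2, s3, s4}
read b: {s0, s1, s2, s3, s4}
read b: {s0, s1, s2, s3, s4}
read a: {s0, s1, s2, s3, s4}
read b: {s0, s1, s2, s3, s4}
Final reachable set {s0, s1, s2, s3, s4} has 5 states.

5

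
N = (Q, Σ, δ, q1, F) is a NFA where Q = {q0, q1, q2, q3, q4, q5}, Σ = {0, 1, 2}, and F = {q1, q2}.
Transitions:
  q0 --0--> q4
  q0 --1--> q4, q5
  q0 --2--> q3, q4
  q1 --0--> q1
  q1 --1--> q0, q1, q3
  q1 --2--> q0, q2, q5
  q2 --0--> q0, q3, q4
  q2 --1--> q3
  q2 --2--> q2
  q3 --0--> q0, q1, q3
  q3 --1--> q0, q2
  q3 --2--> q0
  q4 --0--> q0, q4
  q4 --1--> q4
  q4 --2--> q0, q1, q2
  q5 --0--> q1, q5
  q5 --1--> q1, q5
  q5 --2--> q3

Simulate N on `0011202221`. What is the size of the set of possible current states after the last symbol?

6

Start: {q1}
read 0: {q1}
read 0: {q1}
read 1: {q0, q1, q3}
read 1: {q0, q1, q2, q3, q4, q5}
read 2: {q0, q1, q2, q3, q4, q5}
read 0: {q0, q1, q3, q4, q5}
read 2: {q0, q1, q2, q3, q4, q5}
read 2: {q0, q1, q2, q3, q4, q5}
read 2: {q0, q1, q2, q3, q4, q5}
read 1: {q0, q1, q2, q3, q4, q5}
Final reachable set {q0, q1, q2, q3, q4, q5} has 6 states.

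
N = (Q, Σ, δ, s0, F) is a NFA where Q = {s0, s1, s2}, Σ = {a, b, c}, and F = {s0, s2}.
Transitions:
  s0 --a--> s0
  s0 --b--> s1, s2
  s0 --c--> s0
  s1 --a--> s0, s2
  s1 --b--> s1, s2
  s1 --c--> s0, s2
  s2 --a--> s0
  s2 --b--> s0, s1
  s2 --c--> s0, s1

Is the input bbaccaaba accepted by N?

accepted

Start: {s0}
read b: {s1, s2}
read b: {s0, s1, s2}
read a: {s0, s2}
read c: {s0, s1}
read c: {s0, s2}
read a: {s0}
read a: {s0}
read b: {s1, s2}
read a: {s0, s2}
Reachable ∩ accepting = {s0, s2} — nonempty.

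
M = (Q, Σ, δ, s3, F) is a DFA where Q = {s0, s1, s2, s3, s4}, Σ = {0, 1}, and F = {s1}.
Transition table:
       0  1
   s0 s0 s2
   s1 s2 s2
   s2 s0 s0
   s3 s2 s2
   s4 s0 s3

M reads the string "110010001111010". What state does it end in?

s0

s3 --1--> s2
s2 --1--> s0
s0 --0--> s0
s0 --0--> s0
s0 --1--> s2
s2 --0--> s0
s0 --0--> s0
s0 --0--> s0
s0 --1--> s2
s2 --1--> s0
s0 --1--> s2
s2 --1--> s0
s0 --0--> s0
s0 --1--> s2
s2 --0--> s0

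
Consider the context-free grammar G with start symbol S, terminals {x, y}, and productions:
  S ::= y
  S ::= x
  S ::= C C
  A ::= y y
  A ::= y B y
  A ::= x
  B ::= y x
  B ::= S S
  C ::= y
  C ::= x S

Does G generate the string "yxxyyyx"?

no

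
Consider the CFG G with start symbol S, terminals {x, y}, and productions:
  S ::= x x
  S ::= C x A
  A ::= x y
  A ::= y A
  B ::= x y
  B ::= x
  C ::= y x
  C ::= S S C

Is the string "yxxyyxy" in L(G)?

yes

S ⇒ CxA ⇒ yxxA ⇒ yxxyA ⇒ yxxyyA ⇒ yxxyyxy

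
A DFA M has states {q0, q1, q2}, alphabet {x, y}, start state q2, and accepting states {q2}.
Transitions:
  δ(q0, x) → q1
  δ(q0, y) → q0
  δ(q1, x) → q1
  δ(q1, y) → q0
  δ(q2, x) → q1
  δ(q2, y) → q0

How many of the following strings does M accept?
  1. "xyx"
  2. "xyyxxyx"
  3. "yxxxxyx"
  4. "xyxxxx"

0

"xyx": rejected
"xyyxxyx": rejected
"yxxxxyx": rejected
"xyxxxx": rejected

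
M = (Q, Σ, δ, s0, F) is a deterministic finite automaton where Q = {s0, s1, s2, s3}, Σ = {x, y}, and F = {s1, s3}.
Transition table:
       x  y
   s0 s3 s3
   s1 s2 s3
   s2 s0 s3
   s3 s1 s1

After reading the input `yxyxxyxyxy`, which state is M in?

s3

s0 --y--> s3
s3 --x--> s1
s1 --y--> s3
s3 --x--> s1
s1 --x--> s2
s2 --y--> s3
s3 --x--> s1
s1 --y--> s3
s3 --x--> s1
s1 --y--> s3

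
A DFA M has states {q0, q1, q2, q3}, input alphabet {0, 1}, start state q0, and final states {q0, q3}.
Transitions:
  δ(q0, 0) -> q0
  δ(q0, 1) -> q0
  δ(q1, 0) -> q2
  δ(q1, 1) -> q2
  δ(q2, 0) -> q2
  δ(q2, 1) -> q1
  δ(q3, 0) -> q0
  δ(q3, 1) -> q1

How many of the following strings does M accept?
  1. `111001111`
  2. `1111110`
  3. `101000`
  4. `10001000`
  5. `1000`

`111001111`: accepted
`1111110`: accepted
`101000`: accepted
`10001000`: accepted
`1000`: accepted

5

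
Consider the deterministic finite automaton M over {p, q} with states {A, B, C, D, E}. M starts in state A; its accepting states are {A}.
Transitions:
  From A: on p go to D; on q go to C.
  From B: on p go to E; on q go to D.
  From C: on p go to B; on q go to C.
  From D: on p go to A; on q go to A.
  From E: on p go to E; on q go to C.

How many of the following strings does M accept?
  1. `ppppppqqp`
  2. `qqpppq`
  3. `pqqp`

`ppppppqqp`: rejected
`qqpppq`: rejected
`pqqp`: rejected

0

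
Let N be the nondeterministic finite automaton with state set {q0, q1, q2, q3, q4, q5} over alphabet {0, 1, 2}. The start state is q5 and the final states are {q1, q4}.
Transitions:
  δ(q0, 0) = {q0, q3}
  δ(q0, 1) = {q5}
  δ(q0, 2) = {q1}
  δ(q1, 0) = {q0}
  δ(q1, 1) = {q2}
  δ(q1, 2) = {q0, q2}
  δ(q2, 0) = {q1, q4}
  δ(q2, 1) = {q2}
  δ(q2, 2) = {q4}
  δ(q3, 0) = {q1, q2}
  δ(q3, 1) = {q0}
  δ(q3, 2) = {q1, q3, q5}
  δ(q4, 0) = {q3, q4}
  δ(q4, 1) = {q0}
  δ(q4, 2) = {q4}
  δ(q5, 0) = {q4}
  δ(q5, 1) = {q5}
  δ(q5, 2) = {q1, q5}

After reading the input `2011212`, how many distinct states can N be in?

3

Start: {q5}
read 2: {q1, q5}
read 0: {q0, q4}
read 1: {q0, q5}
read 1: {q5}
read 2: {q1, q5}
read 1: {q2, q5}
read 2: {q1, q4, q5}
Final reachable set {q1, q4, q5} has 3 states.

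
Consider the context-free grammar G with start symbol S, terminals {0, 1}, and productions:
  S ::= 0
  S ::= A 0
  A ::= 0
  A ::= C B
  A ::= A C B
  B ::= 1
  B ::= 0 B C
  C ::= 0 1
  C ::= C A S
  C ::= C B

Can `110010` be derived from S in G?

no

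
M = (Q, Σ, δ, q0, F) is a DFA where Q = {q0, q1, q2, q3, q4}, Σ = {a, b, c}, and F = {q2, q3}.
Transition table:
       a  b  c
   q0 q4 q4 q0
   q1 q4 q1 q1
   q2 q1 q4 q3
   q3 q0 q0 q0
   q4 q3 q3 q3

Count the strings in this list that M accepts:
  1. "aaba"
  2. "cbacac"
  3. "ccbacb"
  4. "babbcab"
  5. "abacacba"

1

"aaba": rejected
"cbacac": accepted
"ccbacb": rejected
"babbcab": rejected
"abacacba": rejected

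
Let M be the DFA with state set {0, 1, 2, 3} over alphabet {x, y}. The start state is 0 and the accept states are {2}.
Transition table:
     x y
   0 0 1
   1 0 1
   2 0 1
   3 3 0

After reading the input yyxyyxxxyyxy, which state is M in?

0 --y--> 1
1 --y--> 1
1 --x--> 0
0 --y--> 1
1 --y--> 1
1 --x--> 0
0 --x--> 0
0 --x--> 0
0 --y--> 1
1 --y--> 1
1 --x--> 0
0 --y--> 1

1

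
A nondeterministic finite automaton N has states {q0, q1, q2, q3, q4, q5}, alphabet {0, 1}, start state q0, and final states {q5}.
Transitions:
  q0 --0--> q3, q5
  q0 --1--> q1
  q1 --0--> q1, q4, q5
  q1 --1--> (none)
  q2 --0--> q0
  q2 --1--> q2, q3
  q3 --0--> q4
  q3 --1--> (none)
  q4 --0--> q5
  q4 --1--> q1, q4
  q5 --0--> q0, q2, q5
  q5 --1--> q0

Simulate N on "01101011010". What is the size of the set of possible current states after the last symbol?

4

Start: {q0}
read 0: {q3, q5}
read 1: {q0}
read 1: {q1}
read 0: {q1, q4, q5}
read 1: {q0, q1, q4}
read 0: {q1, q3, q4, q5}
read 1: {q0, q1, q4}
read 1: {q1, q4}
read 0: {q1, q4, q5}
read 1: {q0, q1, q4}
read 0: {q1, q3, q4, q5}
Final reachable set {q1, q3, q4, q5} has 4 states.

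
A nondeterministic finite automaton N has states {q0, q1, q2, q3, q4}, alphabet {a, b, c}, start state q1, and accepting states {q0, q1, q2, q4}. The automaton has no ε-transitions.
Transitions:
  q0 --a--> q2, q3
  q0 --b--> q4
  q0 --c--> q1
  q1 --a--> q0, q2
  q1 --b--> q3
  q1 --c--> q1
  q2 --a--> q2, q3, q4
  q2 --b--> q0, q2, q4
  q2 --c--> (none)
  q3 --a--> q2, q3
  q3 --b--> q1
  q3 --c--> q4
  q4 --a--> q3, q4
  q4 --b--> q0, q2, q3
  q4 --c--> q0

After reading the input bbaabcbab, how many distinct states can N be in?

5

Start: {q1}
read b: {q3}
read b: {q1}
read a: {q0, q2}
read a: {q2, q3, q4}
read b: {q0, q1, q2, q3, q4}
read c: {q0, q1, q4}
read b: {q0, q2, q3, q4}
read a: {q2, q3, q4}
read b: {q0, q1, q2, q3, q4}
Final reachable set {q0, q1, q2, q3, q4} has 5 states.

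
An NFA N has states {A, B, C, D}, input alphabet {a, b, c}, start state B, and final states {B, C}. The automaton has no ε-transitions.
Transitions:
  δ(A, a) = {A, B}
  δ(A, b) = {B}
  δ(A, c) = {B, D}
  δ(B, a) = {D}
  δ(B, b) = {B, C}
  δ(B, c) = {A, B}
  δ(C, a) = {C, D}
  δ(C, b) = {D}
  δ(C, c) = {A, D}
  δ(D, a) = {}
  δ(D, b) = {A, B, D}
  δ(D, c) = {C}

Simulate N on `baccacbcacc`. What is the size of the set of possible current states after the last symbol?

Start: {B}
read b: {B, C}
read a: {C, D}
read c: {A, C, D}
read c: {A, B, C, D}
read a: {A, B, C, D}
read c: {A, B, C, D}
read b: {A, B, C, D}
read c: {A, B, C, D}
read a: {A, B, C, D}
read c: {A, B, C, D}
read c: {A, B, C, D}
Final reachable set {A, B, C, D} has 4 states.

4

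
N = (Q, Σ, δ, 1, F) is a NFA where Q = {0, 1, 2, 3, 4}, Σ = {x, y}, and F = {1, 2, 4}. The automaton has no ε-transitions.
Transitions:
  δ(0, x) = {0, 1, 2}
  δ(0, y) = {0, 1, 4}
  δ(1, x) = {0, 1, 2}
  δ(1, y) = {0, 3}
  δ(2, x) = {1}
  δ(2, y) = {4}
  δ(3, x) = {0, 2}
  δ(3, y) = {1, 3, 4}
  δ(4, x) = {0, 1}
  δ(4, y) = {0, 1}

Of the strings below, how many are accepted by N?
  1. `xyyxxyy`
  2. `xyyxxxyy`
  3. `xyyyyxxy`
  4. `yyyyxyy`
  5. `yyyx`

`xyyxxyy`: accepted
`xyyxxxyy`: accepted
`xyyyyxxy`: accepted
`yyyyxyy`: accepted
`yyyx`: accepted

5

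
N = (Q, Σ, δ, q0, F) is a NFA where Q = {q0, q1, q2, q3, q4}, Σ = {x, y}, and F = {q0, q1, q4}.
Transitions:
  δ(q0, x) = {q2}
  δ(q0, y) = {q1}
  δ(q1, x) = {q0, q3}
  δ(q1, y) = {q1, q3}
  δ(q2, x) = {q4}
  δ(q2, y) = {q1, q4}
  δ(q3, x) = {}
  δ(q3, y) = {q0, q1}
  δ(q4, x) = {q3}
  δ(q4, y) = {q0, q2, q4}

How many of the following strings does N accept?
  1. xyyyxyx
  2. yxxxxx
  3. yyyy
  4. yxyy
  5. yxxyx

4

xyyyxyx: accepted
yxxxxx: rejected
yyyy: accepted
yxyy: accepted
yxxyx: accepted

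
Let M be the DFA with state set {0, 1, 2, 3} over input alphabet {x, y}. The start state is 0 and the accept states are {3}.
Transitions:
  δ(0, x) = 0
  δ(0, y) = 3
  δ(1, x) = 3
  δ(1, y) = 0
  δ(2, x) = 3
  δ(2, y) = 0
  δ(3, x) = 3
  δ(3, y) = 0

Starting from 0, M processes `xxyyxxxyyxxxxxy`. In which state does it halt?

0 --x--> 0
0 --x--> 0
0 --y--> 3
3 --y--> 0
0 --x--> 0
0 --x--> 0
0 --x--> 0
0 --y--> 3
3 --y--> 0
0 --x--> 0
0 --x--> 0
0 --x--> 0
0 --x--> 0
0 --x--> 0
0 --y--> 3

3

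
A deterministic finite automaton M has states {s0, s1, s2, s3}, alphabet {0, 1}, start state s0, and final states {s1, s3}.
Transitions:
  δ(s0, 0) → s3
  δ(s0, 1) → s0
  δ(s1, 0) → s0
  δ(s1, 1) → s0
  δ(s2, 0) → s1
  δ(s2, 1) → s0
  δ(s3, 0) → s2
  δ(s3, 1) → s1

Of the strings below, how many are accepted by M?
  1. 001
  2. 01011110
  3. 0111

1

001: rejected
01011110: accepted
0111: rejected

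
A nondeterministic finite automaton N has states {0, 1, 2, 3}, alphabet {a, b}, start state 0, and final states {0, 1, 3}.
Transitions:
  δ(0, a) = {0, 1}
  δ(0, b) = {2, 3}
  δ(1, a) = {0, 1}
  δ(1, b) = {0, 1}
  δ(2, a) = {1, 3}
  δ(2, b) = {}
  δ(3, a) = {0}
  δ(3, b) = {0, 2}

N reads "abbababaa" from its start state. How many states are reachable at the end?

2

Start: {0}
read a: {0, 1}
read b: {0, 1, 2, 3}
read b: {0, 1, 2, 3}
read a: {0, 1, 3}
read b: {0, 1, 2, 3}
read a: {0, 1, 3}
read b: {0, 1, 2, 3}
read a: {0, 1, 3}
read a: {0, 1}
Final reachable set {0, 1} has 2 states.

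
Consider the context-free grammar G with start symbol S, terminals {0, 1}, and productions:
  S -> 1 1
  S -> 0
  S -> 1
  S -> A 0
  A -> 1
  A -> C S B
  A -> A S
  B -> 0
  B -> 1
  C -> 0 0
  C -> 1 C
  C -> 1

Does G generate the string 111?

no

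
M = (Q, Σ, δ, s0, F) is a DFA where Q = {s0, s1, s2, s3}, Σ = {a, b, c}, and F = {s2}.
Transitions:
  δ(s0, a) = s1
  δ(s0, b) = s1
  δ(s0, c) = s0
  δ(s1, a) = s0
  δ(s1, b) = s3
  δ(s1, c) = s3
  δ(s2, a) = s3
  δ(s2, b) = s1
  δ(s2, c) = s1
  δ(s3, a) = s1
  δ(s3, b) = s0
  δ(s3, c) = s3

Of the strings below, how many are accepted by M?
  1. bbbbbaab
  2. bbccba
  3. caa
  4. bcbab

bbbbbaab: rejected
bbccba: rejected
caa: rejected
bcbab: rejected

0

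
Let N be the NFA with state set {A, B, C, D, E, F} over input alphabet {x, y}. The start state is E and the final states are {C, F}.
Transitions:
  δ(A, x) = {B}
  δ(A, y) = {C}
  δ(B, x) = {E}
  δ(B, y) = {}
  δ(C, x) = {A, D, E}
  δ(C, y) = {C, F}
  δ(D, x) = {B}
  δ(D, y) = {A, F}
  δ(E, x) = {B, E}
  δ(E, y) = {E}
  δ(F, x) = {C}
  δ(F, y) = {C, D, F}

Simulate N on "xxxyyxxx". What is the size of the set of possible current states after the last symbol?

2

Start: {E}
read x: {B, E}
read x: {B, E}
read x: {B, E}
read y: {E}
read y: {E}
read x: {B, E}
read x: {B, E}
read x: {B, E}
Final reachable set {B, E} has 2 states.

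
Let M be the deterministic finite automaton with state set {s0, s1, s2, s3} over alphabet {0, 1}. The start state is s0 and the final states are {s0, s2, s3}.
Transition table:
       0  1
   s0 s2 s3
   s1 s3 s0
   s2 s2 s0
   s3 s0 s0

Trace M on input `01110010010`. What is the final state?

s2

s0 --0--> s2
s2 --1--> s0
s0 --1--> s3
s3 --1--> s0
s0 --0--> s2
s2 --0--> s2
s2 --1--> s0
s0 --0--> s2
s2 --0--> s2
s2 --1--> s0
s0 --0--> s2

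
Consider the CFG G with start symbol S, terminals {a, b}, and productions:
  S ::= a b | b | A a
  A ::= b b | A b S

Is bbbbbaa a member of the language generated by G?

S ⇒ Aa ⇒ AbSa ⇒ bbbSa ⇒ bbbAaa ⇒ bbbbbaa

yes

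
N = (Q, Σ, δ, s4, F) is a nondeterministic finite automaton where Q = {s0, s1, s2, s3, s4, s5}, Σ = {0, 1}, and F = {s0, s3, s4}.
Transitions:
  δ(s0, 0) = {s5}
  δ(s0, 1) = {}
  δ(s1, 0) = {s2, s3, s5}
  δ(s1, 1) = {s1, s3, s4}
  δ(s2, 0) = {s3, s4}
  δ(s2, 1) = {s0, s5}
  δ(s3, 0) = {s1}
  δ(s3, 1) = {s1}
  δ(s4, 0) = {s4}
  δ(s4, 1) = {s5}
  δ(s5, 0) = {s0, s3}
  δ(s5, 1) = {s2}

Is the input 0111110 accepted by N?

Start: {s4}
read 0: {s4}
read 1: {s5}
read 1: {s2}
read 1: {s0, s5}
read 1: {s2}
read 1: {s0, s5}
read 0: {s0, s3, s5}
Reachable ∩ accepting = {s0, s3} — nonempty.

accepted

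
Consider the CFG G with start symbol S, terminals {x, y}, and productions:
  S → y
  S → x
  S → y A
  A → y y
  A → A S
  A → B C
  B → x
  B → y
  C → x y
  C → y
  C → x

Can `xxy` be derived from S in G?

no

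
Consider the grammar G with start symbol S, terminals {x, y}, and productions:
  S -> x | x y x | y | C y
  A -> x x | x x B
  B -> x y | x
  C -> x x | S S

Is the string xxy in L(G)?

S ⇒ Cy ⇒ SSy ⇒ xSy ⇒ xxy

yes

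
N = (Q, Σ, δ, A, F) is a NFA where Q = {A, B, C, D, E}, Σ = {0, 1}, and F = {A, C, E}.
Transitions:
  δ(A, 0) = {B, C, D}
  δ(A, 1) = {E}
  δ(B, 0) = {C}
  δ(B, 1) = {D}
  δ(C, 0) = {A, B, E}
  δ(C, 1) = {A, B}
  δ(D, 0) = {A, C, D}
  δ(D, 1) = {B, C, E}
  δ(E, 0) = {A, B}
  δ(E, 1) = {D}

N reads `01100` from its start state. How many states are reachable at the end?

5

Start: {A}
read 0: {B, C, D}
read 1: {A, B, C, D, E}
read 1: {A, B, C, D, E}
read 0: {A, B, C, D, E}
read 0: {A, B, C, D, E}
Final reachable set {A, B, C, D, E} has 5 states.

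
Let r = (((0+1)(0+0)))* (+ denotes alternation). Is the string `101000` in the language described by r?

yes

Split into 3 pieces 10 · 10 · 00; each matches ((0+1)(0+0)).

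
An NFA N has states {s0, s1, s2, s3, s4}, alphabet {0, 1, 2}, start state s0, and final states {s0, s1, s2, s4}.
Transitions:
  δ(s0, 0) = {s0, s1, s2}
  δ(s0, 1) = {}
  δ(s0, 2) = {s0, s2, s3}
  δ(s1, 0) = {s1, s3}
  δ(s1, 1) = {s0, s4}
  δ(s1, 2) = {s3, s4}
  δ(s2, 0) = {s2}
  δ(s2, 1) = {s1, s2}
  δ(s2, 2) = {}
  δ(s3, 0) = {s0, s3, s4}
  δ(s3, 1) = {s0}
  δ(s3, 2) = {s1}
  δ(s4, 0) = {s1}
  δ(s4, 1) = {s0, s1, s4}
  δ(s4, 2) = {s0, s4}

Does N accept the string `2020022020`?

Start: {s0}
read 2: {s0, s2, s3}
read 0: {s0, s1, s2, s3, s4}
read 2: {s0, s1, s2, s3, s4}
read 0: {s0, s1, s2, s3, s4}
read 0: {s0, s1, s2, s3, s4}
read 2: {s0, s1, s2, s3, s4}
read 2: {s0, s1, s2, s3, s4}
read 0: {s0, s1, s2, s3, s4}
read 2: {s0, s1, s2, s3, s4}
read 0: {s0, s1, s2, s3, s4}
Reachable ∩ accepting = {s0, s1, s2, s4} — nonempty.

accepted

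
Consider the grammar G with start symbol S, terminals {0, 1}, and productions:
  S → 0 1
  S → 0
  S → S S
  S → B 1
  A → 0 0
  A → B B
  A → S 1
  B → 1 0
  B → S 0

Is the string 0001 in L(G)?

S ⇒ SS ⇒ SSS ⇒ 0SS ⇒ 00S ⇒ 0001

yes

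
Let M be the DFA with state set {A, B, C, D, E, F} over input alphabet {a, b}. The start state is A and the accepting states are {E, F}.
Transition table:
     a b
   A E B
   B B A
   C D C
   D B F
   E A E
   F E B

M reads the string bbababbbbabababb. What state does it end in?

B

A --b--> B
B --b--> A
A --a--> E
E --b--> E
E --a--> A
A --b--> B
B --b--> A
A --b--> B
B --b--> A
A --a--> E
E --b--> E
E --a--> A
A --b--> B
B --a--> B
B --b--> A
A --b--> B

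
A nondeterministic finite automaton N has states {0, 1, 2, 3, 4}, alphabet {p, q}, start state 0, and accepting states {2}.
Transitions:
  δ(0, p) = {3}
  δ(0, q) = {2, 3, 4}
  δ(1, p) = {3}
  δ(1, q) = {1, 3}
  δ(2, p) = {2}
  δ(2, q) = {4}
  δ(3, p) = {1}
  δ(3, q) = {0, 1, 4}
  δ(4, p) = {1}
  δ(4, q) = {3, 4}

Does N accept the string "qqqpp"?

Start: {0}
read q: {2, 3, 4}
read q: {0, 1, 3, 4}
read q: {0, 1, 2, 3, 4}
read p: {1, 2, 3}
read p: {1, 2, 3}
Reachable ∩ accepting = {2} — nonempty.

accepted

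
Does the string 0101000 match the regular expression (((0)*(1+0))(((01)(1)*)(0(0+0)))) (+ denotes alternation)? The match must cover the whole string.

no

No split of 0101000 into u·v has ((0)*(1+0)) matching u and (((01)(1)*)(0(0+0))) matching v.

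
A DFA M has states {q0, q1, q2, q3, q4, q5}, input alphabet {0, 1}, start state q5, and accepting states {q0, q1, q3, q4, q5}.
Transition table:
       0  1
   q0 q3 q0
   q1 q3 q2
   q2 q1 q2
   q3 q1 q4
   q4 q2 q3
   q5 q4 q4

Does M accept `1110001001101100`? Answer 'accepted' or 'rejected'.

q5 --1--> q4
q4 --1--> q3
q3 --1--> q4
q4 --0--> q2
q2 --0--> q1
q1 --0--> q3
q3 --1--> q4
q4 --0--> q2
q2 --0--> q1
q1 --1--> q2
q2 --1--> q2
q2 --0--> q1
q1 --1--> q2
q2 --1--> q2
q2 --0--> q1
q1 --0--> q3
End in state q3, which is an accepting state.

accepted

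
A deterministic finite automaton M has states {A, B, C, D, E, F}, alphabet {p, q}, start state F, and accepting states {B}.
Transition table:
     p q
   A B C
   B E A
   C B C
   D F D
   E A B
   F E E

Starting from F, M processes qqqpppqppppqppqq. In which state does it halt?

A

F --q--> E
E --q--> B
B --q--> A
A --p--> B
B --p--> E
E --p--> A
A --q--> C
C --p--> B
B --p--> E
E --p--> A
A --p--> B
B --q--> A
A --p--> B
B --p--> E
E --q--> B
B --q--> A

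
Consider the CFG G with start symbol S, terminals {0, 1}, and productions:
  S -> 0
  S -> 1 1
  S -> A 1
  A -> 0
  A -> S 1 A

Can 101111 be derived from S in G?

no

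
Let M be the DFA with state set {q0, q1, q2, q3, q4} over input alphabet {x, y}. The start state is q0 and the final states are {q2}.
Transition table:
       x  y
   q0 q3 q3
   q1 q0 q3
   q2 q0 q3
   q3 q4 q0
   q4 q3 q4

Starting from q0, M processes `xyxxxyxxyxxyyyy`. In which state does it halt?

q4

q0 --x--> q3
q3 --y--> q0
q0 --x--> q3
q3 --x--> q4
q4 --x--> q3
q3 --y--> q0
q0 --x--> q3
q3 --x--> q4
q4 --y--> q4
q4 --x--> q3
q3 --x--> q4
q4 --y--> q4
q4 --y--> q4
q4 --y--> q4
q4 --y--> q4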